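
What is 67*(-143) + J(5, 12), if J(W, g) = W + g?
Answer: -9564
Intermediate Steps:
67*(-143) + J(5, 12) = 67*(-143) + (5 + 12) = -9581 + 17 = -9564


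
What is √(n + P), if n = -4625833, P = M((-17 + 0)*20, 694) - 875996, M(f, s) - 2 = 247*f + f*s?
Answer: 3*I*√646863 ≈ 2412.8*I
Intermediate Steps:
M(f, s) = 2 + 247*f + f*s (M(f, s) = 2 + (247*f + f*s) = 2 + 247*f + f*s)
P = -1195934 (P = (2 + 247*((-17 + 0)*20) + ((-17 + 0)*20)*694) - 875996 = (2 + 247*(-17*20) - 17*20*694) - 875996 = (2 + 247*(-340) - 340*694) - 875996 = (2 - 83980 - 235960) - 875996 = -319938 - 875996 = -1195934)
√(n + P) = √(-4625833 - 1195934) = √(-5821767) = 3*I*√646863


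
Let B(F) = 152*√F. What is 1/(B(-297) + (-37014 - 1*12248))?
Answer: -24631/1216803266 - 114*I*√33/608401633 ≈ -2.0242e-5 - 1.0764e-6*I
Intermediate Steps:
1/(B(-297) + (-37014 - 1*12248)) = 1/(152*√(-297) + (-37014 - 1*12248)) = 1/(152*(3*I*√33) + (-37014 - 12248)) = 1/(456*I*√33 - 49262) = 1/(-49262 + 456*I*√33)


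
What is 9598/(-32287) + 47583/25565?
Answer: 1290939451/825417155 ≈ 1.5640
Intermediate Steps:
9598/(-32287) + 47583/25565 = 9598*(-1/32287) + 47583*(1/25565) = -9598/32287 + 47583/25565 = 1290939451/825417155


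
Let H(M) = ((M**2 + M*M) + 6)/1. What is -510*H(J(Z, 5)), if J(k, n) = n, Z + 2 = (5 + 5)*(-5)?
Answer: -28560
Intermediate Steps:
Z = -52 (Z = -2 + (5 + 5)*(-5) = -2 + 10*(-5) = -2 - 50 = -52)
H(M) = 6 + 2*M**2 (H(M) = ((M**2 + M**2) + 6)*1 = (2*M**2 + 6)*1 = (6 + 2*M**2)*1 = 6 + 2*M**2)
-510*H(J(Z, 5)) = -510*(6 + 2*5**2) = -510*(6 + 2*25) = -510*(6 + 50) = -510*56 = -28560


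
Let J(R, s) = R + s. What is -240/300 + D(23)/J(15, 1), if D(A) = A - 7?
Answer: ⅕ ≈ 0.20000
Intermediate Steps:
D(A) = -7 + A
-240/300 + D(23)/J(15, 1) = -240/300 + (-7 + 23)/(15 + 1) = -240*1/300 + 16/16 = -⅘ + 16*(1/16) = -⅘ + 1 = ⅕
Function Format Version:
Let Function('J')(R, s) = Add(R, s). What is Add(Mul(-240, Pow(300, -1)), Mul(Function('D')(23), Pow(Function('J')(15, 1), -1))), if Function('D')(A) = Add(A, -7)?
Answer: Rational(1, 5) ≈ 0.20000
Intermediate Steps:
Function('D')(A) = Add(-7, A)
Add(Mul(-240, Pow(300, -1)), Mul(Function('D')(23), Pow(Function('J')(15, 1), -1))) = Add(Mul(-240, Pow(300, -1)), Mul(Add(-7, 23), Pow(Add(15, 1), -1))) = Add(Mul(-240, Rational(1, 300)), Mul(16, Pow(16, -1))) = Add(Rational(-4, 5), Mul(16, Rational(1, 16))) = Add(Rational(-4, 5), 1) = Rational(1, 5)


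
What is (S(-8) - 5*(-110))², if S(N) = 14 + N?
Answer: 309136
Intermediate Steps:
(S(-8) - 5*(-110))² = ((14 - 8) - 5*(-110))² = (6 + 550)² = 556² = 309136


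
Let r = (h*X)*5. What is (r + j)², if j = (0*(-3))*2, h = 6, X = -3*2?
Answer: 32400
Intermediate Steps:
X = -6
j = 0 (j = 0*2 = 0)
r = -180 (r = (6*(-6))*5 = -36*5 = -180)
(r + j)² = (-180 + 0)² = (-180)² = 32400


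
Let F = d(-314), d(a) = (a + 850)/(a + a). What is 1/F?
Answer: -157/134 ≈ -1.1716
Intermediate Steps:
d(a) = (850 + a)/(2*a) (d(a) = (850 + a)/((2*a)) = (850 + a)*(1/(2*a)) = (850 + a)/(2*a))
F = -134/157 (F = (½)*(850 - 314)/(-314) = (½)*(-1/314)*536 = -134/157 ≈ -0.85350)
1/F = 1/(-134/157) = -157/134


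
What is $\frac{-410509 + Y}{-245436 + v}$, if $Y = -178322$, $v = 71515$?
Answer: $\frac{588831}{173921} \approx 3.3856$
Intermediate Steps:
$\frac{-410509 + Y}{-245436 + v} = \frac{-410509 - 178322}{-245436 + 71515} = - \frac{588831}{-173921} = \left(-588831\right) \left(- \frac{1}{173921}\right) = \frac{588831}{173921}$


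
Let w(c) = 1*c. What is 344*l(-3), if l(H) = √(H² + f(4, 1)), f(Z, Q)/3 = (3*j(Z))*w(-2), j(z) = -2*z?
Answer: 1032*√17 ≈ 4255.0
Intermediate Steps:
w(c) = c
f(Z, Q) = 36*Z (f(Z, Q) = 3*((3*(-2*Z))*(-2)) = 3*(-6*Z*(-2)) = 3*(12*Z) = 36*Z)
l(H) = √(144 + H²) (l(H) = √(H² + 36*4) = √(H² + 144) = √(144 + H²))
344*l(-3) = 344*√(144 + (-3)²) = 344*√(144 + 9) = 344*√153 = 344*(3*√17) = 1032*√17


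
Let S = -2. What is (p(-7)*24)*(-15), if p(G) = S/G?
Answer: -720/7 ≈ -102.86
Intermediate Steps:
p(G) = -2/G
(p(-7)*24)*(-15) = (-2/(-7)*24)*(-15) = (-2*(-⅐)*24)*(-15) = ((2/7)*24)*(-15) = (48/7)*(-15) = -720/7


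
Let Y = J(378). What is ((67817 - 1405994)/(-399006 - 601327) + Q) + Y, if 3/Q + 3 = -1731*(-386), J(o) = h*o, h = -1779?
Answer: -149820984940111016/222795166093 ≈ -6.7246e+5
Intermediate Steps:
J(o) = -1779*o
Y = -672462 (Y = -1779*378 = -672462)
Q = 1/222721 (Q = 3/(-3 - 1731*(-386)) = 3/(-3 + 668166) = 3/668163 = 3*(1/668163) = 1/222721 ≈ 4.4899e-6)
((67817 - 1405994)/(-399006 - 601327) + Q) + Y = ((67817 - 1405994)/(-399006 - 601327) + 1/222721) - 672462 = (-1338177/(-1000333) + 1/222721) - 672462 = (-1338177*(-1/1000333) + 1/222721) - 672462 = (1338177/1000333 + 1/222721) - 672462 = 298041119950/222795166093 - 672462 = -149820984940111016/222795166093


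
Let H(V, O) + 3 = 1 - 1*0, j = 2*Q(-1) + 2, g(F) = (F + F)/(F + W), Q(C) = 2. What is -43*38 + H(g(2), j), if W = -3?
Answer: -1636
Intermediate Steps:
g(F) = 2*F/(-3 + F) (g(F) = (F + F)/(F - 3) = (2*F)/(-3 + F) = 2*F/(-3 + F))
j = 6 (j = 2*2 + 2 = 4 + 2 = 6)
H(V, O) = -2 (H(V, O) = -3 + (1 - 1*0) = -3 + (1 + 0) = -3 + 1 = -2)
-43*38 + H(g(2), j) = -43*38 - 2 = -1634 - 2 = -1636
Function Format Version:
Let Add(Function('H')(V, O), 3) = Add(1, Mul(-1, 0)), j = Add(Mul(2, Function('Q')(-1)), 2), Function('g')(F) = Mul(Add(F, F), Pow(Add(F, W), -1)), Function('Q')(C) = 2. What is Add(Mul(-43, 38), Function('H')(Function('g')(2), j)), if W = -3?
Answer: -1636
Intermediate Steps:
Function('g')(F) = Mul(2, F, Pow(Add(-3, F), -1)) (Function('g')(F) = Mul(Add(F, F), Pow(Add(F, -3), -1)) = Mul(Mul(2, F), Pow(Add(-3, F), -1)) = Mul(2, F, Pow(Add(-3, F), -1)))
j = 6 (j = Add(Mul(2, 2), 2) = Add(4, 2) = 6)
Function('H')(V, O) = -2 (Function('H')(V, O) = Add(-3, Add(1, Mul(-1, 0))) = Add(-3, Add(1, 0)) = Add(-3, 1) = -2)
Add(Mul(-43, 38), Function('H')(Function('g')(2), j)) = Add(Mul(-43, 38), -2) = Add(-1634, -2) = -1636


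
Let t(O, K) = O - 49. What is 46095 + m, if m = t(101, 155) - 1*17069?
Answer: 29078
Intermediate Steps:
t(O, K) = -49 + O
m = -17017 (m = (-49 + 101) - 1*17069 = 52 - 17069 = -17017)
46095 + m = 46095 - 17017 = 29078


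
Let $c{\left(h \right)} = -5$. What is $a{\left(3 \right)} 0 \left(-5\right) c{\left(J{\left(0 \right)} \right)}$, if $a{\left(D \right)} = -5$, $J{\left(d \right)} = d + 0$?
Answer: $0$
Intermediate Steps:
$J{\left(d \right)} = d$
$a{\left(3 \right)} 0 \left(-5\right) c{\left(J{\left(0 \right)} \right)} = - 5 \cdot 0 \left(-5\right) \left(-5\right) = \left(-5\right) 0 \left(-5\right) = 0 \left(-5\right) = 0$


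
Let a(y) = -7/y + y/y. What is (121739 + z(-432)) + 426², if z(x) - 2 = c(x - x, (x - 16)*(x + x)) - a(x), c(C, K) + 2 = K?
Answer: 298203545/432 ≈ 6.9029e+5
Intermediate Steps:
c(C, K) = -2 + K
a(y) = 1 - 7/y (a(y) = -7/y + 1 = 1 - 7/y)
z(x) = -(-7 + x)/x + 2*x*(-16 + x) (z(x) = 2 + ((-2 + (x - 16)*(x + x)) - (-7 + x)/x) = 2 + ((-2 + (-16 + x)*(2*x)) - (-7 + x)/x) = 2 + ((-2 + 2*x*(-16 + x)) - (-7 + x)/x) = 2 + (-2 - (-7 + x)/x + 2*x*(-16 + x)) = -(-7 + x)/x + 2*x*(-16 + x))
(121739 + z(-432)) + 426² = (121739 + (7 - 1*(-432) + 2*(-432)²*(-16 - 432))/(-432)) + 426² = (121739 - (7 + 432 + 2*186624*(-448))/432) + 181476 = (121739 - (7 + 432 - 167215104)/432) + 181476 = (121739 - 1/432*(-167214665)) + 181476 = (121739 + 167214665/432) + 181476 = 219805913/432 + 181476 = 298203545/432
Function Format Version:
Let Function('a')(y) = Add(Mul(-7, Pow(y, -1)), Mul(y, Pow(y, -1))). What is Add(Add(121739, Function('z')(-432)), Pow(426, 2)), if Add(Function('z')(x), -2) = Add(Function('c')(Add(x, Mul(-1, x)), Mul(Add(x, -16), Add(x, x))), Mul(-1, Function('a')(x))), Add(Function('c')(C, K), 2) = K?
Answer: Rational(298203545, 432) ≈ 6.9029e+5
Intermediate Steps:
Function('c')(C, K) = Add(-2, K)
Function('a')(y) = Add(1, Mul(-7, Pow(y, -1))) (Function('a')(y) = Add(Mul(-7, Pow(y, -1)), 1) = Add(1, Mul(-7, Pow(y, -1))))
Function('z')(x) = Add(Mul(-1, Pow(x, -1), Add(-7, x)), Mul(2, x, Add(-16, x))) (Function('z')(x) = Add(2, Add(Add(-2, Mul(Add(x, -16), Add(x, x))), Mul(-1, Mul(Pow(x, -1), Add(-7, x))))) = Add(2, Add(Add(-2, Mul(Add(-16, x), Mul(2, x))), Mul(-1, Pow(x, -1), Add(-7, x)))) = Add(2, Add(Add(-2, Mul(2, x, Add(-16, x))), Mul(-1, Pow(x, -1), Add(-7, x)))) = Add(2, Add(-2, Mul(-1, Pow(x, -1), Add(-7, x)), Mul(2, x, Add(-16, x)))) = Add(Mul(-1, Pow(x, -1), Add(-7, x)), Mul(2, x, Add(-16, x))))
Add(Add(121739, Function('z')(-432)), Pow(426, 2)) = Add(Add(121739, Mul(Pow(-432, -1), Add(7, Mul(-1, -432), Mul(2, Pow(-432, 2), Add(-16, -432))))), Pow(426, 2)) = Add(Add(121739, Mul(Rational(-1, 432), Add(7, 432, Mul(2, 186624, -448)))), 181476) = Add(Add(121739, Mul(Rational(-1, 432), Add(7, 432, -167215104))), 181476) = Add(Add(121739, Mul(Rational(-1, 432), -167214665)), 181476) = Add(Add(121739, Rational(167214665, 432)), 181476) = Add(Rational(219805913, 432), 181476) = Rational(298203545, 432)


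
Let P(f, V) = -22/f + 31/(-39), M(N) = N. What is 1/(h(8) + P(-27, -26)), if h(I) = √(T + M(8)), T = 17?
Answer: 351/1762 ≈ 0.19921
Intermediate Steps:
h(I) = 5 (h(I) = √(17 + 8) = √25 = 5)
P(f, V) = -31/39 - 22/f (P(f, V) = -22/f + 31*(-1/39) = -22/f - 31/39 = -31/39 - 22/f)
1/(h(8) + P(-27, -26)) = 1/(5 + (-31/39 - 22/(-27))) = 1/(5 + (-31/39 - 22*(-1/27))) = 1/(5 + (-31/39 + 22/27)) = 1/(5 + 7/351) = 1/(1762/351) = 351/1762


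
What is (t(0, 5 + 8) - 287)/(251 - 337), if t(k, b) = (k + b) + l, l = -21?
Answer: 295/86 ≈ 3.4302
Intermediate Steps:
t(k, b) = -21 + b + k (t(k, b) = (k + b) - 21 = (b + k) - 21 = -21 + b + k)
(t(0, 5 + 8) - 287)/(251 - 337) = ((-21 + (5 + 8) + 0) - 287)/(251 - 337) = ((-21 + 13 + 0) - 287)/(-86) = (-8 - 287)*(-1/86) = -295*(-1/86) = 295/86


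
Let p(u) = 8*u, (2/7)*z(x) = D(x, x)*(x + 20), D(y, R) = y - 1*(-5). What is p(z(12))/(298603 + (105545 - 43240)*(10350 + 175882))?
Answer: 15232/11603483363 ≈ 1.3127e-6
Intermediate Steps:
D(y, R) = 5 + y (D(y, R) = y + 5 = 5 + y)
z(x) = 7*(5 + x)*(20 + x)/2 (z(x) = 7*((5 + x)*(x + 20))/2 = 7*((5 + x)*(20 + x))/2 = 7*(5 + x)*(20 + x)/2)
p(z(12))/(298603 + (105545 - 43240)*(10350 + 175882)) = (8*(7*(5 + 12)*(20 + 12)/2))/(298603 + (105545 - 43240)*(10350 + 175882)) = (8*((7/2)*17*32))/(298603 + 62305*186232) = (8*1904)/(298603 + 11603184760) = 15232/11603483363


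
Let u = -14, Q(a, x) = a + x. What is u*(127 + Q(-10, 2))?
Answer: -1666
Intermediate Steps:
u*(127 + Q(-10, 2)) = -14*(127 + (-10 + 2)) = -14*(127 - 8) = -14*119 = -1666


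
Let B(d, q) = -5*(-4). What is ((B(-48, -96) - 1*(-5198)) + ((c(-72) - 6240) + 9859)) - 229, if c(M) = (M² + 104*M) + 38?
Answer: 6342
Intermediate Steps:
c(M) = 38 + M² + 104*M
B(d, q) = 20
((B(-48, -96) - 1*(-5198)) + ((c(-72) - 6240) + 9859)) - 229 = ((20 - 1*(-5198)) + (((38 + (-72)² + 104*(-72)) - 6240) + 9859)) - 229 = ((20 + 5198) + (((38 + 5184 - 7488) - 6240) + 9859)) - 229 = (5218 + ((-2266 - 6240) + 9859)) - 229 = (5218 + (-8506 + 9859)) - 229 = (5218 + 1353) - 229 = 6571 - 229 = 6342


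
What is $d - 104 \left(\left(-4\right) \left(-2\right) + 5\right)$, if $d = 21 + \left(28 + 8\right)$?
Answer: $-1295$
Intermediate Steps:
$d = 57$ ($d = 21 + 36 = 57$)
$d - 104 \left(\left(-4\right) \left(-2\right) + 5\right) = 57 - 104 \left(\left(-4\right) \left(-2\right) + 5\right) = 57 - 104 \left(8 + 5\right) = 57 - 1352 = -1295$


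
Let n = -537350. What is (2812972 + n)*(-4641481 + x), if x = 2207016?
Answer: -5539922112230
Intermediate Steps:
(2812972 + n)*(-4641481 + x) = (2812972 - 537350)*(-4641481 + 2207016) = 2275622*(-2434465) = -5539922112230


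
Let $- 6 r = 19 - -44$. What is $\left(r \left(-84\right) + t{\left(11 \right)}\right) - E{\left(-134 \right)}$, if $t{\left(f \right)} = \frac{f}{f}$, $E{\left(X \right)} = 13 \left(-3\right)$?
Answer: $922$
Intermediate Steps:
$E{\left(X \right)} = -39$
$t{\left(f \right)} = 1$
$r = - \frac{21}{2}$ ($r = - \frac{19 - -44}{6} = - \frac{19 + 44}{6} = \left(- \frac{1}{6}\right) 63 = - \frac{21}{2} \approx -10.5$)
$\left(r \left(-84\right) + t{\left(11 \right)}\right) - E{\left(-134 \right)} = \left(\left(- \frac{21}{2}\right) \left(-84\right) + 1\right) - -39 = \left(882 + 1\right) + 39 = 883 + 39 = 922$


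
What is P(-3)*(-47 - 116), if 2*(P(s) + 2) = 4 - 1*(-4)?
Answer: -326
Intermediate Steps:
P(s) = 2 (P(s) = -2 + (4 - 1*(-4))/2 = -2 + (4 + 4)/2 = -2 + (1/2)*8 = -2 + 4 = 2)
P(-3)*(-47 - 116) = 2*(-47 - 116) = 2*(-163) = -326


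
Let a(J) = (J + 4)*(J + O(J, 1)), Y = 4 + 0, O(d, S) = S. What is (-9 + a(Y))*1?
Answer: 31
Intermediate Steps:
Y = 4
a(J) = (1 + J)*(4 + J) (a(J) = (J + 4)*(J + 1) = (4 + J)*(1 + J) = (1 + J)*(4 + J))
(-9 + a(Y))*1 = (-9 + (4 + 4**2 + 5*4))*1 = (-9 + (4 + 16 + 20))*1 = (-9 + 40)*1 = 31*1 = 31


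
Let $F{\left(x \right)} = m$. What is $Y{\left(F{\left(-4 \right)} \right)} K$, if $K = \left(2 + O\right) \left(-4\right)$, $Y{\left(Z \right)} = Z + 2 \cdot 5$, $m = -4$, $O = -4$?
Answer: $48$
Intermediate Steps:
$F{\left(x \right)} = -4$
$Y{\left(Z \right)} = 10 + Z$ ($Y{\left(Z \right)} = Z + 10 = 10 + Z$)
$K = 8$ ($K = \left(2 - 4\right) \left(-4\right) = \left(-2\right) \left(-4\right) = 8$)
$Y{\left(F{\left(-4 \right)} \right)} K = \left(10 - 4\right) 8 = 6 \cdot 8 = 48$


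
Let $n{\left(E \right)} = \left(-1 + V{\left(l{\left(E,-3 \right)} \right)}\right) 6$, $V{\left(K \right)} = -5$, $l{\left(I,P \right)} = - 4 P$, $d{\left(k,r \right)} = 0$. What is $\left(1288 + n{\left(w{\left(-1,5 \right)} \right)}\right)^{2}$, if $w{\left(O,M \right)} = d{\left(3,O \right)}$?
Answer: $1567504$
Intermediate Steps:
$w{\left(O,M \right)} = 0$
$n{\left(E \right)} = -36$ ($n{\left(E \right)} = \left(-1 - 5\right) 6 = \left(-6\right) 6 = -36$)
$\left(1288 + n{\left(w{\left(-1,5 \right)} \right)}\right)^{2} = \left(1288 - 36\right)^{2} = 1252^{2} = 1567504$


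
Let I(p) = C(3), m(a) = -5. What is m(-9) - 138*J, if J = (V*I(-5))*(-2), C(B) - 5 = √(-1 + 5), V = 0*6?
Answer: -5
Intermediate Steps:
V = 0
C(B) = 7 (C(B) = 5 + √(-1 + 5) = 5 + √4 = 5 + 2 = 7)
I(p) = 7
J = 0 (J = (0*7)*(-2) = 0*(-2) = 0)
m(-9) - 138*J = -5 - 138*0 = -5 + 0 = -5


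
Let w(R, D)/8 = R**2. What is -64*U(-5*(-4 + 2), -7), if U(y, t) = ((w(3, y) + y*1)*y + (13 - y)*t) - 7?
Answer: -50688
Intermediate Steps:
w(R, D) = 8*R**2
U(y, t) = -7 + t*(13 - y) + y*(72 + y) (U(y, t) = ((8*3**2 + y*1)*y + (13 - y)*t) - 7 = ((8*9 + y)*y + t*(13 - y)) - 7 = ((72 + y)*y + t*(13 - y)) - 7 = (y*(72 + y) + t*(13 - y)) - 7 = (t*(13 - y) + y*(72 + y)) - 7 = -7 + t*(13 - y) + y*(72 + y))
-64*U(-5*(-4 + 2), -7) = -64*(-7 + (-5*(-4 + 2))**2 + 13*(-7) + 72*(-5*(-4 + 2)) - 1*(-7)*(-5*(-4 + 2))) = -64*(-7 + (-5*(-2))**2 - 91 + 72*(-5*(-2)) - 1*(-7)*(-5*(-2))) = -64*(-7 + 10**2 - 91 + 72*10 - 1*(-7)*10) = -64*(-7 + 100 - 91 + 720 + 70) = -64*792 = -50688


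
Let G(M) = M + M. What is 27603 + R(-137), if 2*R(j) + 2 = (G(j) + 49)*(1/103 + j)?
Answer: 4430381/103 ≈ 43013.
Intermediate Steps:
G(M) = 2*M
R(j) = -1 + (49 + 2*j)*(1/103 + j)/2 (R(j) = -1 + ((2*j + 49)*(1/103 + j))/2 = -1 + ((49 + 2*j)*(1/103 + j))/2 = -1 + (49 + 2*j)*(1/103 + j)/2)
27603 + R(-137) = 27603 + (-157/206 + (-137)² + (5049/206)*(-137)) = 27603 + (-157/206 + 18769 - 691713/206) = 27603 + 1587272/103 = 4430381/103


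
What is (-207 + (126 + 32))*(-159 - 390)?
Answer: 26901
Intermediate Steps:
(-207 + (126 + 32))*(-159 - 390) = (-207 + 158)*(-549) = -49*(-549) = 26901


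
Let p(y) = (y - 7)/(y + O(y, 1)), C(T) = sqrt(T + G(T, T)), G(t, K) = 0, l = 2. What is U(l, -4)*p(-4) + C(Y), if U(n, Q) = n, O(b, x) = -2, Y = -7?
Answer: 11/3 + I*sqrt(7) ≈ 3.6667 + 2.6458*I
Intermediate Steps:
C(T) = sqrt(T) (C(T) = sqrt(T + 0) = sqrt(T))
p(y) = (-7 + y)/(-2 + y) (p(y) = (y - 7)/(y - 2) = (-7 + y)/(-2 + y))
U(l, -4)*p(-4) + C(Y) = 2*((-7 - 4)/(-2 - 4)) + sqrt(-7) = 2*(-11/(-6)) + I*sqrt(7) = 2*(-1/6*(-11)) + I*sqrt(7) = 2*(11/6) + I*sqrt(7) = 11/3 + I*sqrt(7)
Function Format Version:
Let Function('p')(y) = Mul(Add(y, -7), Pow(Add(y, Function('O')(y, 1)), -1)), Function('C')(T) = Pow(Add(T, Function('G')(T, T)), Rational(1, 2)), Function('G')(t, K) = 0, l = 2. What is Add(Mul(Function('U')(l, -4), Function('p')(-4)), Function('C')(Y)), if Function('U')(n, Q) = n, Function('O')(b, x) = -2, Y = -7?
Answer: Add(Rational(11, 3), Mul(I, Pow(7, Rational(1, 2)))) ≈ Add(3.6667, Mul(2.6458, I))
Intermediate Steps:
Function('C')(T) = Pow(T, Rational(1, 2)) (Function('C')(T) = Pow(Add(T, 0), Rational(1, 2)) = Pow(T, Rational(1, 2)))
Function('p')(y) = Mul(Pow(Add(-2, y), -1), Add(-7, y)) (Function('p')(y) = Mul(Add(y, -7), Pow(Add(y, -2), -1)) = Mul(Add(-7, y), Pow(Add(-2, y), -1)) = Mul(Pow(Add(-2, y), -1), Add(-7, y)))
Add(Mul(Function('U')(l, -4), Function('p')(-4)), Function('C')(Y)) = Add(Mul(2, Mul(Pow(Add(-2, -4), -1), Add(-7, -4))), Pow(-7, Rational(1, 2))) = Add(Mul(2, Mul(Pow(-6, -1), -11)), Mul(I, Pow(7, Rational(1, 2)))) = Add(Mul(2, Mul(Rational(-1, 6), -11)), Mul(I, Pow(7, Rational(1, 2)))) = Add(Mul(2, Rational(11, 6)), Mul(I, Pow(7, Rational(1, 2)))) = Add(Rational(11, 3), Mul(I, Pow(7, Rational(1, 2))))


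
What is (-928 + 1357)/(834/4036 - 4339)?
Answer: -865722/8755685 ≈ -0.098875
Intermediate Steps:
(-928 + 1357)/(834/4036 - 4339) = 429/(834*(1/4036) - 4339) = 429/(417/2018 - 4339) = 429/(-8755685/2018) = 429*(-2018/8755685) = -865722/8755685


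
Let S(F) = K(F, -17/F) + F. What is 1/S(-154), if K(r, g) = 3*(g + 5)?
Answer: -154/21355 ≈ -0.0072114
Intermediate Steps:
K(r, g) = 15 + 3*g (K(r, g) = 3*(5 + g) = 15 + 3*g)
S(F) = 15 + F - 51/F (S(F) = (15 + 3*(-17/F)) + F = (15 - 51/F) + F = 15 + F - 51/F)
1/S(-154) = 1/(15 - 154 - 51/(-154)) = 1/(15 - 154 - 51*(-1/154)) = 1/(15 - 154 + 51/154) = 1/(-21355/154) = -154/21355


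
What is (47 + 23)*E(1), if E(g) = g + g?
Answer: 140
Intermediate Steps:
E(g) = 2*g
(47 + 23)*E(1) = (47 + 23)*(2*1) = 70*2 = 140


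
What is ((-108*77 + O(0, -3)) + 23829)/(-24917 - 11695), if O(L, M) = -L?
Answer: -5171/12204 ≈ -0.42371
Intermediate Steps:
((-108*77 + O(0, -3)) + 23829)/(-24917 - 11695) = ((-108*77 - 1*0) + 23829)/(-24917 - 11695) = ((-8316 + 0) + 23829)/(-36612) = (-8316 + 23829)*(-1/36612) = 15513*(-1/36612) = -5171/12204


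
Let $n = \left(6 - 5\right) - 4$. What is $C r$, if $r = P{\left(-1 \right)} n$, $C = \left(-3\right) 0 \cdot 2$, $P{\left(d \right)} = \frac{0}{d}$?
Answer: $0$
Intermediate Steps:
$P{\left(d \right)} = 0$
$C = 0$ ($C = 0 \cdot 2 = 0$)
$n = -3$ ($n = 1 - 4 = -3$)
$r = 0$ ($r = 0 \left(-3\right) = 0$)
$C r = 0 \cdot 0 = 0$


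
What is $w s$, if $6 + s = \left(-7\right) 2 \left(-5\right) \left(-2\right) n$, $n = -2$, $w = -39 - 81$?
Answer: $-32880$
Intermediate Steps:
$w = -120$ ($w = -39 - 81 = -120$)
$s = 274$ ($s = -6 + \left(-7\right) 2 \left(-5\right) \left(-2\right) \left(-2\right) = -6 - 14 \cdot 10 \left(-2\right) = -6 - -280 = -6 + 280 = 274$)
$w s = \left(-120\right) 274 = -32880$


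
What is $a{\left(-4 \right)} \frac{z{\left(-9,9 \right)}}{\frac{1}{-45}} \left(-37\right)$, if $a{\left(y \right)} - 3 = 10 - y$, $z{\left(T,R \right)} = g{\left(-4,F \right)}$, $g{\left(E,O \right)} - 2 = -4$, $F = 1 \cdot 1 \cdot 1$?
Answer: $-56610$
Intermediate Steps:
$F = 1$ ($F = 1 \cdot 1 = 1$)
$g{\left(E,O \right)} = -2$ ($g{\left(E,O \right)} = 2 - 4 = -2$)
$z{\left(T,R \right)} = -2$
$a{\left(y \right)} = 13 - y$ ($a{\left(y \right)} = 3 - \left(-10 + y\right) = 13 - y$)
$a{\left(-4 \right)} \frac{z{\left(-9,9 \right)}}{\frac{1}{-45}} \left(-37\right) = \left(13 - -4\right) \left(- \frac{2}{\frac{1}{-45}}\right) \left(-37\right) = \left(13 + 4\right) \left(- \frac{2}{- \frac{1}{45}}\right) \left(-37\right) = 17 \left(\left(-2\right) \left(-45\right)\right) \left(-37\right) = 17 \cdot 90 \left(-37\right) = 1530 \left(-37\right) = -56610$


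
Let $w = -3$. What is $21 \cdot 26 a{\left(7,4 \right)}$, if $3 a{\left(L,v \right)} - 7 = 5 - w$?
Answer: $2730$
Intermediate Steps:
$a{\left(L,v \right)} = 5$ ($a{\left(L,v \right)} = \frac{7}{3} + \frac{5 - -3}{3} = \frac{7}{3} + \frac{5 + 3}{3} = \frac{7}{3} + \frac{1}{3} \cdot 8 = \frac{7}{3} + \frac{8}{3} = 5$)
$21 \cdot 26 a{\left(7,4 \right)} = 21 \cdot 26 \cdot 5 = 546 \cdot 5 = 2730$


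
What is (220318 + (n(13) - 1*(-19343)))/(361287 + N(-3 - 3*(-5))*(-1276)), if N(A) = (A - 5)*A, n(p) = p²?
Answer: 239830/254103 ≈ 0.94383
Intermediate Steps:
N(A) = A*(-5 + A) (N(A) = (-5 + A)*A = A*(-5 + A))
(220318 + (n(13) - 1*(-19343)))/(361287 + N(-3 - 3*(-5))*(-1276)) = (220318 + (13² - 1*(-19343)))/(361287 + ((-3 - 3*(-5))*(-5 + (-3 - 3*(-5))))*(-1276)) = (220318 + (169 + 19343))/(361287 + ((-3 + 15)*(-5 + (-3 + 15)))*(-1276)) = (220318 + 19512)/(361287 + (12*(-5 + 12))*(-1276)) = 239830/(361287 + (12*7)*(-1276)) = 239830/(361287 + 84*(-1276)) = 239830/(361287 - 107184) = 239830/254103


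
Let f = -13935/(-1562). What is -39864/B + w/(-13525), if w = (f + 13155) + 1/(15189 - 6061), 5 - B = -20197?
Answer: -19522173036263/6625382792600 ≈ -2.9466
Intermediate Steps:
B = 20202 (B = 5 - 1*(-20197) = 5 + 20197 = 20202)
f = 13935/1562 (f = -13935*(-1/1562) = 13935/1562 ≈ 8.9212)
w = 93845174161/7128968 (w = (13935/1562 + 13155) + 1/(15189 - 6061) = 20562045/1562 + 1/9128 = 93845174161/7128968 ≈ 13164.)
-39864/B + w/(-13525) = -39864/20202 + (93845174161/7128968)/(-13525) = -39864*1/20202 + (93845174161/7128968)*(-1/13525) = -6644/3367 - 93845174161/96419292200 = -19522173036263/6625382792600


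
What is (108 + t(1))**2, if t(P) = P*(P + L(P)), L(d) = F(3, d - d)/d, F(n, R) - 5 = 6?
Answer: 14400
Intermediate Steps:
F(n, R) = 11 (F(n, R) = 5 + 6 = 11)
L(d) = 11/d
t(P) = P*(P + 11/P)
(108 + t(1))**2 = (108 + (11 + 1**2))**2 = (108 + (11 + 1))**2 = (108 + 12)**2 = 120**2 = 14400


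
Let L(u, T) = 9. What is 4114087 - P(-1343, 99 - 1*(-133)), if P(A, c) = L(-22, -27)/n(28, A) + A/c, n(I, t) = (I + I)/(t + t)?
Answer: 6681987735/1624 ≈ 4.1145e+6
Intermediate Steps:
n(I, t) = I/t (n(I, t) = (2*I)/((2*t)) = (2*I)*(1/(2*t)) = I/t)
P(A, c) = 9*A/28 + A/c (P(A, c) = 9/((28/A)) + A/c = 9*(A/28) + A/c = 9*A/28 + A/c)
4114087 - P(-1343, 99 - 1*(-133)) = 4114087 - ((9/28)*(-1343) - 1343/(99 - 1*(-133))) = 4114087 - (-12087/28 - 1343/(99 + 133)) = 4114087 - (-12087/28 - 1343/232) = 4114087 - 1*(-710447/1624) = 4114087 + 710447/1624 = 6681987735/1624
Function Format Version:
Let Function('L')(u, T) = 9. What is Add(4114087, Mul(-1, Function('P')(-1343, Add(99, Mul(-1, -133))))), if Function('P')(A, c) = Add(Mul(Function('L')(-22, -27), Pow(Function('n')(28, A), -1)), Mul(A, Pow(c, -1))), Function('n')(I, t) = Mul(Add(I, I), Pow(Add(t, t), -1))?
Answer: Rational(6681987735, 1624) ≈ 4.1145e+6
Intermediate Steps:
Function('n')(I, t) = Mul(I, Pow(t, -1)) (Function('n')(I, t) = Mul(Mul(2, I), Pow(Mul(2, t), -1)) = Mul(Mul(2, I), Mul(Rational(1, 2), Pow(t, -1))) = Mul(I, Pow(t, -1)))
Function('P')(A, c) = Add(Mul(Rational(9, 28), A), Mul(A, Pow(c, -1))) (Function('P')(A, c) = Add(Mul(9, Pow(Mul(28, Pow(A, -1)), -1)), Mul(A, Pow(c, -1))) = Add(Mul(9, Mul(Rational(1, 28), A)), Mul(A, Pow(c, -1))) = Add(Mul(Rational(9, 28), A), Mul(A, Pow(c, -1))))
Add(4114087, Mul(-1, Function('P')(-1343, Add(99, Mul(-1, -133))))) = Add(4114087, Mul(-1, Add(Mul(Rational(9, 28), -1343), Mul(-1343, Pow(Add(99, Mul(-1, -133)), -1))))) = Add(4114087, Mul(-1, Add(Rational(-12087, 28), Mul(-1343, Pow(Add(99, 133), -1))))) = Add(4114087, Mul(-1, Add(Rational(-12087, 28), Mul(-1343, Pow(232, -1))))) = Add(4114087, Mul(-1, Add(Rational(-12087, 28), Mul(-1343, Rational(1, 232))))) = Add(4114087, Mul(-1, Add(Rational(-12087, 28), Rational(-1343, 232)))) = Add(4114087, Mul(-1, Rational(-710447, 1624))) = Add(4114087, Rational(710447, 1624)) = Rational(6681987735, 1624)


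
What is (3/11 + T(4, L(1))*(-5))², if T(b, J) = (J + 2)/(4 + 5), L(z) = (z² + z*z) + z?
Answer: 61504/9801 ≈ 6.2753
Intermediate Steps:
L(z) = z + 2*z² (L(z) = (z² + z²) + z = 2*z² + z = z + 2*z²)
T(b, J) = 2/9 + J/9 (T(b, J) = (2 + J)/9 = (2 + J)*(⅑) = 2/9 + J/9)
(3/11 + T(4, L(1))*(-5))² = (3/11 + (2/9 + (1*(1 + 2*1))/9)*(-5))² = (3*(1/11) + (2/9 + (1*(1 + 2))/9)*(-5))² = (3/11 + (2/9 + (1*3)/9)*(-5))² = (3/11 + (2/9 + (⅑)*3)*(-5))² = (3/11 + (2/9 + ⅓)*(-5))² = (3/11 + (5/9)*(-5))² = (3/11 - 25/9)² = (-248/99)² = 61504/9801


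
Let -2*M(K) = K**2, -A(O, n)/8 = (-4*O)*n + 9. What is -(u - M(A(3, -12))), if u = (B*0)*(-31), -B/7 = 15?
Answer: -749088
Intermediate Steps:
B = -105 (B = -7*15 = -105)
A(O, n) = -72 + 32*O*n (A(O, n) = -8*((-4*O)*n + 9) = -8*(-4*O*n + 9) = -8*(9 - 4*O*n) = -72 + 32*O*n)
M(K) = -K**2/2
u = 0 (u = -105*0*(-31) = 0*(-31) = 0)
-(u - M(A(3, -12))) = -(0 - (-1)*(-72 + 32*3*(-12))**2/2) = -(0 - (-1)*(-72 - 1152)**2/2) = -(0 - (-1)*(-1224)**2/2) = -(0 - (-1)*1498176/2) = -(0 - 1*(-749088)) = -(0 + 749088) = -1*749088 = -749088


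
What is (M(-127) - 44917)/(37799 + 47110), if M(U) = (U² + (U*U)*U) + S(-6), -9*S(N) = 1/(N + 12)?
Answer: -112167235/4585086 ≈ -24.464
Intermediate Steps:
S(N) = -1/(9*(12 + N)) (S(N) = -1/(9*(N + 12)) = -1/(9*(12 + N)))
M(U) = -1/54 + U² + U³ (M(U) = (U² + (U*U)*U) - 1/(108 + 9*(-6)) = (U² + U²*U) - 1/(108 - 54) = (U² + U³) - 1/54 = -1/54 + U² + U³)
(M(-127) - 44917)/(37799 + 47110) = ((-1/54 + (-127)² + (-127)³) - 44917)/(37799 + 47110) = ((-1/54 + 16129 - 2048383) - 44917)/84909 = (-109741717/54 - 44917)*(1/84909) = -112167235/54*1/84909 = -112167235/4585086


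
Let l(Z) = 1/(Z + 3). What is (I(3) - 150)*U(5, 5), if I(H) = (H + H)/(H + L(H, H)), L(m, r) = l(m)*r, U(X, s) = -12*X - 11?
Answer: 73698/7 ≈ 10528.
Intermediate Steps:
U(X, s) = -11 - 12*X
l(Z) = 1/(3 + Z)
L(m, r) = r/(3 + m)
I(H) = 2*H/(H + H/(3 + H)) (I(H) = (H + H)/(H + H/(3 + H)) = (2*H)/(H + H/(3 + H)) = 2*H/(H + H/(3 + H)))
(I(3) - 150)*U(5, 5) = (2*(3 + 3)/(4 + 3) - 150)*(-11 - 12*5) = (2*6/7 - 150)*(-11 - 60) = (2*(⅐)*6 - 150)*(-71) = (12/7 - 150)*(-71) = -1038/7*(-71) = 73698/7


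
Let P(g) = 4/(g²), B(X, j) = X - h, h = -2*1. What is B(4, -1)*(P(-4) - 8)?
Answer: -93/2 ≈ -46.500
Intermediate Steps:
h = -2
B(X, j) = 2 + X (B(X, j) = X - 1*(-2) = X + 2 = 2 + X)
P(g) = 4/g²
B(4, -1)*(P(-4) - 8) = (2 + 4)*(4/(-4)² - 8) = 6*(4*(1/16) - 8) = 6*(¼ - 8) = 6*(-31/4) = -93/2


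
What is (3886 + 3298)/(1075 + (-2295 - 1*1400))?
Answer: -1796/655 ≈ -2.7420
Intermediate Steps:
(3886 + 3298)/(1075 + (-2295 - 1*1400)) = 7184/(1075 + (-2295 - 1400)) = 7184/(1075 - 3695) = 7184/(-2620) = 7184*(-1/2620) = -1796/655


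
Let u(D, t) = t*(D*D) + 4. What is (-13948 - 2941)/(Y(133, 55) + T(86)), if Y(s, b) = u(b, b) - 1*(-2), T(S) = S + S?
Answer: -16889/166553 ≈ -0.10140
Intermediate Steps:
u(D, t) = 4 + t*D² (u(D, t) = t*D² + 4 = 4 + t*D²)
T(S) = 2*S
Y(s, b) = 6 + b³ (Y(s, b) = (4 + b*b²) - 1*(-2) = (4 + b³) + 2 = 6 + b³)
(-13948 - 2941)/(Y(133, 55) + T(86)) = (-13948 - 2941)/((6 + 55³) + 2*86) = -16889/((6 + 166375) + 172) = -16889/(166381 + 172) = -16889/166553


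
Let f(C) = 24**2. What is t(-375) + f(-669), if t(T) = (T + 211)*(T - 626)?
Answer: 164740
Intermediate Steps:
f(C) = 576
t(T) = (-626 + T)*(211 + T) (t(T) = (211 + T)*(-626 + T) = (-626 + T)*(211 + T))
t(-375) + f(-669) = (-132086 + (-375)**2 - 415*(-375)) + 576 = (-132086 + 140625 + 155625) + 576 = 164164 + 576 = 164740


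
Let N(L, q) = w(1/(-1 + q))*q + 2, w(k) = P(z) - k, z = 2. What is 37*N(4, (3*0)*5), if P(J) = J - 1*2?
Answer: 74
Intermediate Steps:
P(J) = -2 + J (P(J) = J - 2 = -2 + J)
w(k) = -k (w(k) = (-2 + 2) - k = 0 - k = -k)
N(L, q) = 2 - q/(-1 + q) (N(L, q) = (-1/(-1 + q))*q + 2 = -q/(-1 + q) + 2 = 2 - q/(-1 + q))
37*N(4, (3*0)*5) = 37*((-2 + (3*0)*5)/(-1 + (3*0)*5)) = 37*((-2 + 0*5)/(-1 + 0*5)) = 37*((-2 + 0)/(-1 + 0)) = 37*(-2/(-1)) = 37*(-1*(-2)) = 37*2 = 74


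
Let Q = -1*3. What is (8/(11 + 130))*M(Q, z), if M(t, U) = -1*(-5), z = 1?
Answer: 40/141 ≈ 0.28369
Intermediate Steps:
Q = -3
M(t, U) = 5
(8/(11 + 130))*M(Q, z) = (8/(11 + 130))*5 = (8/141)*5 = 40/141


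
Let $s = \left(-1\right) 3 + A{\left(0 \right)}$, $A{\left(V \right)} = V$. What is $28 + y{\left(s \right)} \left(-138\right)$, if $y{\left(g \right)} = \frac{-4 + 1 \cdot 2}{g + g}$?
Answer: $-18$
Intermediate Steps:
$s = -3$ ($s = \left(-1\right) 3 + 0 = -3 + 0 = -3$)
$y{\left(g \right)} = - \frac{1}{g}$ ($y{\left(g \right)} = \frac{-4 + 2}{2 g} = - 2 \frac{1}{2 g} = - \frac{1}{g}$)
$28 + y{\left(s \right)} \left(-138\right) = 28 + - \frac{1}{-3} \left(-138\right) = 28 + \left(-1\right) \left(- \frac{1}{3}\right) \left(-138\right) = 28 + \frac{1}{3} \left(-138\right) = 28 - 46 = -18$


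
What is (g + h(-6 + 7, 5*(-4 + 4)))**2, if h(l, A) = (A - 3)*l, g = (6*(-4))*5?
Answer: 15129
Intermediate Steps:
g = -120 (g = -24*5 = -120)
h(l, A) = l*(-3 + A) (h(l, A) = (-3 + A)*l = l*(-3 + A))
(g + h(-6 + 7, 5*(-4 + 4)))**2 = (-120 + (-6 + 7)*(-3 + 5*(-4 + 4)))**2 = (-120 + 1*(-3 + 5*0))**2 = (-120 + 1*(-3 + 0))**2 = (-120 + 1*(-3))**2 = (-120 - 3)**2 = (-123)**2 = 15129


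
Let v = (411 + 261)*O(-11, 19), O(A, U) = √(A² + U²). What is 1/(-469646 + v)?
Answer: -234823/110174850914 - 168*√482/55087425457 ≈ -2.1983e-6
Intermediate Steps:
v = 672*√482 (v = (411 + 261)*√((-11)² + 19²) = 672*√(121 + 361) = 672*√482 ≈ 14753.)
1/(-469646 + v) = 1/(-469646 + 672*√482)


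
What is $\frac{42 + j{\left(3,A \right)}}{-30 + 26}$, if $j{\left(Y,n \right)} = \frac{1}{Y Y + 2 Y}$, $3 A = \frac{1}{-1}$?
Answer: $- \frac{631}{60} \approx -10.517$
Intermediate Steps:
$A = - \frac{1}{3}$ ($A = \frac{1}{3 \left(-1\right)} = \frac{1}{3} \left(-1\right) = - \frac{1}{3} \approx -0.33333$)
$j{\left(Y,n \right)} = \frac{1}{Y^{2} + 2 Y}$
$\frac{42 + j{\left(3,A \right)}}{-30 + 26} = \frac{42 + \frac{1}{3 \left(2 + 3\right)}}{-30 + 26} = \frac{42 + \frac{1}{3 \cdot 5}}{-4} = - \frac{42 + \frac{1}{3} \cdot \frac{1}{5}}{4} = - \frac{42 + \frac{1}{15}}{4} = \left(- \frac{1}{4}\right) \frac{631}{15} = - \frac{631}{60}$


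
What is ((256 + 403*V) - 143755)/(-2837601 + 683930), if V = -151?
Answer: 204352/2153671 ≈ 0.094885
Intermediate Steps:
((256 + 403*V) - 143755)/(-2837601 + 683930) = ((256 + 403*(-151)) - 143755)/(-2837601 + 683930) = ((256 - 60853) - 143755)/(-2153671) = (-60597 - 143755)*(-1/2153671) = -204352*(-1/2153671) = 204352/2153671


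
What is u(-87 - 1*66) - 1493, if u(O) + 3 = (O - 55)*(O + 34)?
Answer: 23256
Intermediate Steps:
u(O) = -3 + (-55 + O)*(34 + O) (u(O) = -3 + (O - 55)*(O + 34) = -3 + (-55 + O)*(34 + O))
u(-87 - 1*66) - 1493 = (-1873 + (-87 - 1*66)² - 21*(-87 - 1*66)) - 1493 = (-1873 + (-87 - 66)² - 21*(-87 - 66)) - 1493 = (-1873 + (-153)² - 21*(-153)) - 1493 = (-1873 + 23409 + 3213) - 1493 = 24749 - 1493 = 23256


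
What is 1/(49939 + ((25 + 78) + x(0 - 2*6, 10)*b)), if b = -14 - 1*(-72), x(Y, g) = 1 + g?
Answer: 1/50680 ≈ 1.9732e-5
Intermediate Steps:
b = 58 (b = -14 + 72 = 58)
1/(49939 + ((25 + 78) + x(0 - 2*6, 10)*b)) = 1/(49939 + ((25 + 78) + (1 + 10)*58)) = 1/(49939 + (103 + 11*58)) = 1/(49939 + (103 + 638)) = 1/(49939 + 741) = 1/50680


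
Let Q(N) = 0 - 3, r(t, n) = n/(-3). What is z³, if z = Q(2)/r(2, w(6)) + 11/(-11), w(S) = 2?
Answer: 343/8 ≈ 42.875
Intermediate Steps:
r(t, n) = -n/3 (r(t, n) = n*(-⅓) = -n/3)
Q(N) = -3
z = 7/2 (z = -3/((-⅓*2)) + 11/(-11) = -3/(-⅔) + 11*(-1/11) = -3*(-3/2) - 1 = 9/2 - 1 = 7/2 ≈ 3.5000)
z³ = (7/2)³ = 343/8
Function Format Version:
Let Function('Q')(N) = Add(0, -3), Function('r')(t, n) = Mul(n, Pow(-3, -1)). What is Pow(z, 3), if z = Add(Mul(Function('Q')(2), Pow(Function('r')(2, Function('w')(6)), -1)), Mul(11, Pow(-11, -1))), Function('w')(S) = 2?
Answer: Rational(343, 8) ≈ 42.875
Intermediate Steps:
Function('r')(t, n) = Mul(Rational(-1, 3), n) (Function('r')(t, n) = Mul(n, Rational(-1, 3)) = Mul(Rational(-1, 3), n))
Function('Q')(N) = -3
z = Rational(7, 2) (z = Add(Mul(-3, Pow(Mul(Rational(-1, 3), 2), -1)), Mul(11, Pow(-11, -1))) = Add(Mul(-3, Pow(Rational(-2, 3), -1)), Mul(11, Rational(-1, 11))) = Add(Mul(-3, Rational(-3, 2)), -1) = Add(Rational(9, 2), -1) = Rational(7, 2) ≈ 3.5000)
Pow(z, 3) = Pow(Rational(7, 2), 3) = Rational(343, 8)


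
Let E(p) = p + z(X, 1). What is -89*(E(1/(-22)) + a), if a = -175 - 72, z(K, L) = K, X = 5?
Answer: 473925/22 ≈ 21542.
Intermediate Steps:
a = -247
E(p) = 5 + p (E(p) = p + 5 = 5 + p)
-89*(E(1/(-22)) + a) = -89*((5 + 1/(-22)) - 247) = -89*((5 - 1/22) - 247) = -89*(109/22 - 247) = -89*(-5325/22) = 473925/22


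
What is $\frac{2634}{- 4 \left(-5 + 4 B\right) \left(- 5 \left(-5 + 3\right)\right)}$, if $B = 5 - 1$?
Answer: $- \frac{1317}{220} \approx -5.9864$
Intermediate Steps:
$B = 4$
$\frac{2634}{- 4 \left(-5 + 4 B\right) \left(- 5 \left(-5 + 3\right)\right)} = \frac{2634}{- 4 \left(-5 + 4 \cdot 4\right) \left(- 5 \left(-5 + 3\right)\right)} = \frac{2634}{- 4 \left(-5 + 16\right) \left(\left(-5\right) \left(-2\right)\right)} = \frac{2634}{\left(-4\right) 11 \cdot 10} = \frac{2634}{\left(-44\right) 10} = \frac{2634}{-440} = 2634 \left(- \frac{1}{440}\right) = - \frac{1317}{220}$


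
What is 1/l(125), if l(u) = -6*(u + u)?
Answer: -1/1500 ≈ -0.00066667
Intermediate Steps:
l(u) = -12*u
1/l(125) = 1/(-12*125) = 1/(-1500) = -1/1500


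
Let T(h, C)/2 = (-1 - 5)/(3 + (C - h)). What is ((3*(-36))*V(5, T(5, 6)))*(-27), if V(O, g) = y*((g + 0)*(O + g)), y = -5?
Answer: 87480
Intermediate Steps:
T(h, C) = -12/(3 + C - h) (T(h, C) = 2*((-1 - 5)/(3 + (C - h))) = 2*(-6/(3 + C - h)) = -12/(3 + C - h))
V(O, g) = -5*g*(O + g) (V(O, g) = -5*(g + 0)*(O + g) = -5*g*(O + g))
((3*(-36))*V(5, T(5, 6)))*(-27) = ((3*(-36))*(-5*12/(-3 + 5 - 1*6)*(5 + 12/(-3 + 5 - 1*6))))*(-27) = -(-540)*12/(-3 + 5 - 6)*(5 + 12/(-3 + 5 - 6))*(-27) = -(-540)*12/(-4)*(5 + 12/(-4))*(-27) = -(-540)*12*(-¼)*(5 + 12*(-¼))*(-27) = -(-540)*(-3)*(5 - 3)*(-27) = -(-540)*(-3)*2*(-27) = -108*30*(-27) = -3240*(-27) = 87480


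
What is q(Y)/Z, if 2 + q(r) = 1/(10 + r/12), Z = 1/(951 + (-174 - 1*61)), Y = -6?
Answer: -25776/19 ≈ -1356.6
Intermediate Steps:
Z = 1/716 (Z = 1/(951 + (-174 - 61)) = 1/(951 - 235) = 1/716 ≈ 0.0013966)
q(r) = -2 + 1/(10 + r/12)
q(Y)/Z = (2*(-114 - 1*(-6))/(120 - 6))/(1/716) = (2*(-114 + 6)/114)*716 = (2*(1/114)*(-108))*716 = -36/19*716 = -25776/19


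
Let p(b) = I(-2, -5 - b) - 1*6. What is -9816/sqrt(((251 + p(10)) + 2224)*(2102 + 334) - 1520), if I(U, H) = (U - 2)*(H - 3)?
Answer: -4908*sqrt(1547089)/1547089 ≈ -3.9459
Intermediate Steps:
I(U, H) = (-3 + H)*(-2 + U) (I(U, H) = (-2 + U)*(-3 + H) = (-3 + H)*(-2 + U))
p(b) = 26 + 4*b (p(b) = (6 - 3*(-2) - 2*(-5 - b) + (-5 - b)*(-2)) - 1*6 = (6 + 6 + (10 + 2*b) + (10 + 2*b)) - 6 = (32 + 4*b) - 6 = 26 + 4*b)
-9816/sqrt(((251 + p(10)) + 2224)*(2102 + 334) - 1520) = -9816/sqrt(((251 + (26 + 4*10)) + 2224)*(2102 + 334) - 1520) = -9816/sqrt(((251 + (26 + 40)) + 2224)*2436 - 1520) = -9816/sqrt(((251 + 66) + 2224)*2436 - 1520) = -9816/sqrt((317 + 2224)*2436 - 1520) = -9816/sqrt(2541*2436 - 1520) = -9816/sqrt(6189876 - 1520) = -9816*sqrt(1547089)/3094178 = -4908*sqrt(1547089)/1547089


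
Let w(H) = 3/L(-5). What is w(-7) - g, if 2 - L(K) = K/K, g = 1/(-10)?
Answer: 31/10 ≈ 3.1000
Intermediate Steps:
g = -⅒ ≈ -0.10000
L(K) = 1 (L(K) = 2 - K/K = 2 - 1*1 = 2 - 1 = 1)
w(H) = 3 (w(H) = 3/1 = 3*1 = 3)
w(-7) - g = 3 - 1*(-⅒) = 3 + ⅒ = 31/10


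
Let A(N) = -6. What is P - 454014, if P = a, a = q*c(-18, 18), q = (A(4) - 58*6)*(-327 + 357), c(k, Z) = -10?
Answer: -347814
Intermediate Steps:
q = -10620 (q = (-6 - 58*6)*(-327 + 357) = (-6 - 348)*30 = -354*30 = -10620)
a = 106200 (a = -10620*(-10) = 106200)
P = 106200
P - 454014 = 106200 - 454014 = -347814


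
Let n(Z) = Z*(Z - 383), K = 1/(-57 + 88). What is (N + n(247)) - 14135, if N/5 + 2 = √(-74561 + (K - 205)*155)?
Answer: -47737 + 5*I*√106331 ≈ -47737.0 + 1630.4*I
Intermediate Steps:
K = 1/31 ≈ 0.032258
n(Z) = Z*(-383 + Z)
N = -10 + 5*I*√106331 (N = -10 + 5*√(-74561 + (1/31 - 205)*155) = -10 + 5*√(-74561 - 6354/31*155) = -10 + 5*√(-74561 - 31770) = -10 + 5*√(-106331) = -10 + 5*(I*√106331) = -10 + 5*I*√106331 ≈ -10.0 + 1630.4*I)
(N + n(247)) - 14135 = ((-10 + 5*I*√106331) + 247*(-383 + 247)) - 14135 = ((-10 + 5*I*√106331) + 247*(-136)) - 14135 = ((-10 + 5*I*√106331) - 33592) - 14135 = (-33602 + 5*I*√106331) - 14135 = -47737 + 5*I*√106331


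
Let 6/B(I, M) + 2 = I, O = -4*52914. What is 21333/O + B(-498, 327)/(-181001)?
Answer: -160887158047/1596247819000 ≈ -0.10079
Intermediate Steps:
O = -211656
B(I, M) = 6/(-2 + I)
21333/O + B(-498, 327)/(-181001) = 21333/(-211656) + (6/(-2 - 498))/(-181001) = 21333*(-1/211656) + (6/(-500))*(-1/181001) = -7111/70552 + (6*(-1/500))*(-1/181001) = -7111/70552 - 3/250*(-1/181001) = -7111/70552 + 3/45250250 = -160887158047/1596247819000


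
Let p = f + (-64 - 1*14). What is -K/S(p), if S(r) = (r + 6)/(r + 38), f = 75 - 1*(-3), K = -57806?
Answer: 1098314/3 ≈ 3.6610e+5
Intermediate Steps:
f = 78 (f = 75 + 3 = 78)
p = 0 (p = 78 + (-64 - 1*14) = 78 + (-64 - 14) = 78 - 78 = 0)
S(r) = (6 + r)/(38 + r)
-K/S(p) = -(-57806)/((6 + 0)/(38 + 0)) = -(-57806)/(6/38) = -(-57806)/((1/38)*6) = -(-57806)/3/19 = -(-57806)*19/3 = -1*(-1098314/3) = 1098314/3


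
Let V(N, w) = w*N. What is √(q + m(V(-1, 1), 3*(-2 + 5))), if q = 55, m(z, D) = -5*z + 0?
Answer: 2*√15 ≈ 7.7460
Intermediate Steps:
V(N, w) = N*w
m(z, D) = -5*z
√(q + m(V(-1, 1), 3*(-2 + 5))) = √(55 - (-5)) = √(55 - 5*(-1)) = √(55 + 5) = √60 = 2*√15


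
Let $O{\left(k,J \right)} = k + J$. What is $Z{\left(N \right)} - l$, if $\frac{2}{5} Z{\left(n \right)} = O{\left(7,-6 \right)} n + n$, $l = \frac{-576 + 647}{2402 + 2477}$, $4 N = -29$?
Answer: $- \frac{707739}{19516} \approx -36.265$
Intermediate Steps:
$O{\left(k,J \right)} = J + k$
$N = - \frac{29}{4}$ ($N = \frac{1}{4} \left(-29\right) = - \frac{29}{4} \approx -7.25$)
$l = \frac{71}{4879} \approx 0.014552$
$Z{\left(n \right)} = 5 n$ ($Z{\left(n \right)} = \frac{5 \left(\left(-6 + 7\right) n + n\right)}{2} = \frac{5 \left(1 n + n\right)}{2} = \frac{5 \left(n + n\right)}{2} = \frac{5 \cdot 2 n}{2} = 5 n$)
$Z{\left(N \right)} - l = 5 \left(- \frac{29}{4}\right) - \frac{71}{4879} = - \frac{145}{4} - \frac{71}{4879} = - \frac{707739}{19516}$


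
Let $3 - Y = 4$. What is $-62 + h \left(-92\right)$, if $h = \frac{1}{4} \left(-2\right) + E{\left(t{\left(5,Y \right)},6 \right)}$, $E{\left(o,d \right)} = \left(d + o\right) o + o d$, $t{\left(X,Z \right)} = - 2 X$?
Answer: $1824$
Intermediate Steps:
$Y = -1$ ($Y = 3 - 4 = -1$)
$E{\left(o,d \right)} = d o + o \left(d + o\right)$ ($E{\left(o,d \right)} = o \left(d + o\right) + d o = d o + o \left(d + o\right)$)
$h = - \frac{41}{2}$ ($h = \frac{1}{4} \left(-2\right) + \left(-2\right) 5 \left(\left(-2\right) 5 + 2 \cdot 6\right) = \frac{1}{4} \left(-2\right) - 10 \left(-10 + 12\right) = - \frac{1}{2} - 20 = - \frac{41}{2} \approx -20.5$)
$-62 + h \left(-92\right) = -62 - -1886 = -62 + 1886 = 1824$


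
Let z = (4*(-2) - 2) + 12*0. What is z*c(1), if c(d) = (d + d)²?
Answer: -40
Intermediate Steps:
c(d) = 4*d² (c(d) = (2*d)² = 4*d²)
z = -10 (z = (-8 - 2) + 0 = -10 + 0 = -10)
z*c(1) = -40*1² = -40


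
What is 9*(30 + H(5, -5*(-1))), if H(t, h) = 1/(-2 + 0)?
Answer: 531/2 ≈ 265.50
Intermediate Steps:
H(t, h) = -½ (H(t, h) = 1/(-2) = -½)
9*(30 + H(5, -5*(-1))) = 9*(30 - ½) = 9*(59/2) = 531/2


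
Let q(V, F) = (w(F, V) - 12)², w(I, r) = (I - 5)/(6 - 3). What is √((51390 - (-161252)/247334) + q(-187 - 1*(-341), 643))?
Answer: 2*√3153983544273106/371001 ≈ 302.75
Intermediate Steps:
w(I, r) = -5/3 + I/3 (w(I, r) = (-5 + I)/3 = (-5 + I)*(⅓) = -5/3 + I/3)
q(V, F) = (-41/3 + F/3)² (q(V, F) = ((-5/3 + F/3) - 12)² = (-41/3 + F/3)²)
√((51390 - (-161252)/247334) + q(-187 - 1*(-341), 643)) = √((51390 - (-161252)/247334) + (-41 + 643)²/9) = √((51390 - (-161252)/247334) + (⅑)*602²) = √((51390 - 1*(-80626/123667)) + (⅑)*362404) = √((51390 + 80626/123667) + 362404/9) = √(6355327756/123667 + 362404/9) = √(102015365272/1113003) = 2*√3153983544273106/371001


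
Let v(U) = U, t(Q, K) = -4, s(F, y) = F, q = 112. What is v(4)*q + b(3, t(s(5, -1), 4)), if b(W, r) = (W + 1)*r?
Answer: 432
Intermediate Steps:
b(W, r) = r*(1 + W) (b(W, r) = (1 + W)*r = r*(1 + W))
v(4)*q + b(3, t(s(5, -1), 4)) = 4*112 - 4*(1 + 3) = 448 - 4*4 = 448 - 16 = 432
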